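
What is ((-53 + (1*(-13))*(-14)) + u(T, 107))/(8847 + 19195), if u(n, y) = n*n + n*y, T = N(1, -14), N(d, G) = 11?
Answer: 1427/28042 ≈ 0.050888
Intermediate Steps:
T = 11
u(n, y) = n**2 + n*y
((-53 + (1*(-13))*(-14)) + u(T, 107))/(8847 + 19195) = ((-53 + (1*(-13))*(-14)) + 11*(11 + 107))/(8847 + 19195) = ((-53 - 13*(-14)) + 11*118)/28042 = ((-53 + 182) + 1298)*(1/28042) = (129 + 1298)*(1/28042) = 1427*(1/28042) = 1427/28042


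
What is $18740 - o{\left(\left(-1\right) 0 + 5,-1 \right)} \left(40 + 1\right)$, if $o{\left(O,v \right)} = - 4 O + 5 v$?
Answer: $19765$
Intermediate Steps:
$18740 - o{\left(\left(-1\right) 0 + 5,-1 \right)} \left(40 + 1\right) = 18740 - \left(- 4 \left(\left(-1\right) 0 + 5\right) + 5 \left(-1\right)\right) \left(40 + 1\right) = 18740 - \left(- 4 \left(0 + 5\right) - 5\right) 41 = 18740 - \left(\left(-4\right) 5 - 5\right) 41 = 18740 - \left(-20 - 5\right) 41 = 18740 - \left(-25\right) 41 = 18740 - -1025 = 18740 + 1025 = 19765$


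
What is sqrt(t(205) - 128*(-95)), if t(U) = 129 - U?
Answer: 2*sqrt(3021) ≈ 109.93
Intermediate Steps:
sqrt(t(205) - 128*(-95)) = sqrt((129 - 1*205) - 128*(-95)) = sqrt((129 - 205) + 12160) = sqrt(-76 + 12160) = sqrt(12084) = 2*sqrt(3021)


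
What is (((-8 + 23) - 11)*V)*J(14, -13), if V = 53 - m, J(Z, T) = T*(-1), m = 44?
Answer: 468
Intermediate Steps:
J(Z, T) = -T
V = 9 (V = 53 - 1*44 = 53 - 44 = 9)
(((-8 + 23) - 11)*V)*J(14, -13) = (((-8 + 23) - 11)*9)*(-1*(-13)) = ((15 - 11)*9)*13 = (4*9)*13 = 36*13 = 468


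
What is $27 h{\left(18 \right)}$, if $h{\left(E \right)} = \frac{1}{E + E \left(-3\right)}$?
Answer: $- \frac{3}{4} \approx -0.75$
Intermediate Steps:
$h{\left(E \right)} = - \frac{1}{2 E}$ ($h{\left(E \right)} = \frac{1}{E - 3 E} = \frac{1}{\left(-2\right) E} = - \frac{1}{2 E}$)
$27 h{\left(18 \right)} = 27 \left(- \frac{1}{2 \cdot 18}\right) = 27 \left(\left(- \frac{1}{2}\right) \frac{1}{18}\right) = 27 \left(- \frac{1}{36}\right) = - \frac{3}{4}$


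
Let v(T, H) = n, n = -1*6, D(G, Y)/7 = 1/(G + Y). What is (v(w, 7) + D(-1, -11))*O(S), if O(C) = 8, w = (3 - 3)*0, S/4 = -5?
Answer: -158/3 ≈ -52.667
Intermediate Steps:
S = -20 (S = 4*(-5) = -20)
D(G, Y) = 7/(G + Y)
n = -6
w = 0 (w = 0*0 = 0)
v(T, H) = -6
(v(w, 7) + D(-1, -11))*O(S) = (-6 + 7/(-1 - 11))*8 = (-6 + 7/(-12))*8 = (-6 + 7*(-1/12))*8 = (-6 - 7/12)*8 = -79/12*8 = -158/3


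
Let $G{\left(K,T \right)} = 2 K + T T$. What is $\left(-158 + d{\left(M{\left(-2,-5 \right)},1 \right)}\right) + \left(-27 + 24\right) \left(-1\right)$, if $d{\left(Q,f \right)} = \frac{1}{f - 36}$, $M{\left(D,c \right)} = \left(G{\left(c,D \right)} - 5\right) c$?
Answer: $- \frac{5426}{35} \approx -155.03$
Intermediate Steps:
$G{\left(K,T \right)} = T^{2} + 2 K$ ($G{\left(K,T \right)} = 2 K + T^{2} = T^{2} + 2 K$)
$M{\left(D,c \right)} = c \left(-5 + D^{2} + 2 c\right)$ ($M{\left(D,c \right)} = \left(\left(D^{2} + 2 c\right) - 5\right) c = \left(-5 + D^{2} + 2 c\right) c = c \left(-5 + D^{2} + 2 c\right)$)
$d{\left(Q,f \right)} = \frac{1}{-36 + f}$
$\left(-158 + d{\left(M{\left(-2,-5 \right)},1 \right)}\right) + \left(-27 + 24\right) \left(-1\right) = \left(-158 + \frac{1}{-36 + 1}\right) + \left(-27 + 24\right) \left(-1\right) = \left(-158 + \frac{1}{-35}\right) - -3 = \left(-158 - \frac{1}{35}\right) + 3 = - \frac{5531}{35} + 3 = - \frac{5426}{35}$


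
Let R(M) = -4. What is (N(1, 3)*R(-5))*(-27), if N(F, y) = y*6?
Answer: 1944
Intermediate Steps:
N(F, y) = 6*y
(N(1, 3)*R(-5))*(-27) = ((6*3)*(-4))*(-27) = (18*(-4))*(-27) = -72*(-27) = 1944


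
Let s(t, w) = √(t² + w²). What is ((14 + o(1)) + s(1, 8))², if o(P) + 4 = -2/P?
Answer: (8 + √65)² ≈ 258.00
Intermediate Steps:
o(P) = -4 - 2/P
((14 + o(1)) + s(1, 8))² = ((14 + (-4 - 2/1)) + √(1² + 8²))² = ((14 + (-4 - 2*1)) + √(1 + 64))² = ((14 + (-4 - 2)) + √65)² = ((14 - 6) + √65)² = (8 + √65)²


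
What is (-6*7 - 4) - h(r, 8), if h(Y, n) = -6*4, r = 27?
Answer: -22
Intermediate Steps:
h(Y, n) = -24
(-6*7 - 4) - h(r, 8) = (-6*7 - 4) - 1*(-24) = (-42 - 4) + 24 = -46 + 24 = -22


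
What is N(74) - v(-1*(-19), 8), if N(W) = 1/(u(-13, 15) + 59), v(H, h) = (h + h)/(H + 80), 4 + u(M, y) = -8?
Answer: -653/4653 ≈ -0.14034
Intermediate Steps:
u(M, y) = -12 (u(M, y) = -4 - 8 = -12)
v(H, h) = 2*h/(80 + H) (v(H, h) = (2*h)/(80 + H) = 2*h/(80 + H))
N(W) = 1/47 (N(W) = 1/(-12 + 59) = 1/47)
N(74) - v(-1*(-19), 8) = 1/47 - 2*8/(80 - 1*(-19)) = 1/47 - 2*8/(80 + 19) = 1/47 - 2*8/99 = 1/47 - 1*16/99 = 1/47 - 16/99 = -653/4653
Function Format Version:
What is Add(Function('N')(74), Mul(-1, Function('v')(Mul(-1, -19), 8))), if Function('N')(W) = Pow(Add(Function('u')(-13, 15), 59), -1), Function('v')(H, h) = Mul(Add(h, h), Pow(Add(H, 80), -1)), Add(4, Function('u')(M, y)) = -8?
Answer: Rational(-653, 4653) ≈ -0.14034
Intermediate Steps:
Function('u')(M, y) = -12 (Function('u')(M, y) = Add(-4, -8) = -12)
Function('v')(H, h) = Mul(2, h, Pow(Add(80, H), -1)) (Function('v')(H, h) = Mul(Mul(2, h), Pow(Add(80, H), -1)) = Mul(2, h, Pow(Add(80, H), -1)))
Function('N')(W) = Rational(1, 47) (Function('N')(W) = Pow(Add(-12, 59), -1) = Pow(47, -1) = Rational(1, 47))
Add(Function('N')(74), Mul(-1, Function('v')(Mul(-1, -19), 8))) = Add(Rational(1, 47), Mul(-1, Mul(2, 8, Pow(Add(80, Mul(-1, -19)), -1)))) = Add(Rational(1, 47), Mul(-1, Mul(2, 8, Pow(Add(80, 19), -1)))) = Add(Rational(1, 47), Mul(-1, Mul(2, 8, Pow(99, -1)))) = Add(Rational(1, 47), Mul(-1, Mul(2, 8, Rational(1, 99)))) = Add(Rational(1, 47), Mul(-1, Rational(16, 99))) = Add(Rational(1, 47), Rational(-16, 99)) = Rational(-653, 4653)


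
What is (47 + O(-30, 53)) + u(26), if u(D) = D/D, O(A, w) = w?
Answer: 101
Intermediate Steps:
u(D) = 1
(47 + O(-30, 53)) + u(26) = (47 + 53) + 1 = 100 + 1 = 101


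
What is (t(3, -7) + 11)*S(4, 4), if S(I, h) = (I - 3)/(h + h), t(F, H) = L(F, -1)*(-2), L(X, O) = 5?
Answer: ⅛ ≈ 0.12500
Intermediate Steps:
t(F, H) = -10 (t(F, H) = 5*(-2) = -10)
S(I, h) = (-3 + I)/(2*h) (S(I, h) = (-3 + I)/((2*h)) = (-3 + I)*(1/(2*h)) = (-3 + I)/(2*h))
(t(3, -7) + 11)*S(4, 4) = (-10 + 11)*((½)*(-3 + 4)/4) = 1*((½)*(¼)*1) = 1*(⅛) = ⅛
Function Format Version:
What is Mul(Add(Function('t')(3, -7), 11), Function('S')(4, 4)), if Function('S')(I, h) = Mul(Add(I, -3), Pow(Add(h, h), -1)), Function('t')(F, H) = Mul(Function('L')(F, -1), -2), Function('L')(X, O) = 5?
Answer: Rational(1, 8) ≈ 0.12500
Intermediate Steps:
Function('t')(F, H) = -10 (Function('t')(F, H) = Mul(5, -2) = -10)
Function('S')(I, h) = Mul(Rational(1, 2), Pow(h, -1), Add(-3, I)) (Function('S')(I, h) = Mul(Add(-3, I), Pow(Mul(2, h), -1)) = Mul(Add(-3, I), Mul(Rational(1, 2), Pow(h, -1))) = Mul(Rational(1, 2), Pow(h, -1), Add(-3, I)))
Mul(Add(Function('t')(3, -7), 11), Function('S')(4, 4)) = Mul(Add(-10, 11), Mul(Rational(1, 2), Pow(4, -1), Add(-3, 4))) = Mul(1, Mul(Rational(1, 2), Rational(1, 4), 1)) = Mul(1, Rational(1, 8)) = Rational(1, 8)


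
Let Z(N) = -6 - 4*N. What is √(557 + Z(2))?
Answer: √543 ≈ 23.302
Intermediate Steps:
√(557 + Z(2)) = √(557 + (-6 - 4*2)) = √(557 + (-6 - 8)) = √(557 - 14) = √543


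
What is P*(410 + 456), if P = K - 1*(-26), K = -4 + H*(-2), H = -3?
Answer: 24248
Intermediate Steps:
K = 2 (K = -4 - 3*(-2) = -4 + 6 = 2)
P = 28 (P = 2 - 1*(-26) = 2 + 26 = 28)
P*(410 + 456) = 28*(410 + 456) = 28*866 = 24248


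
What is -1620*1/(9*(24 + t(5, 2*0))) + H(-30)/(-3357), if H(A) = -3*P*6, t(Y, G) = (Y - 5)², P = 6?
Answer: -5571/746 ≈ -7.4678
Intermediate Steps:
t(Y, G) = (-5 + Y)²
H(A) = -108 (H(A) = -3*6*6 = -18*6 = -108)
-1620*1/(9*(24 + t(5, 2*0))) + H(-30)/(-3357) = -1620*1/(9*(24 + (-5 + 5)²)) - 108/(-3357) = -1620*1/(9*(24 + 0²)) - 108*(-1/3357) = -1620*1/(9*(24 + 0)) + 12/373 = -1620/(24*9) + 12/373 = -1620/216 + 12/373 = -1620*1/216 + 12/373 = -15/2 + 12/373 = -5571/746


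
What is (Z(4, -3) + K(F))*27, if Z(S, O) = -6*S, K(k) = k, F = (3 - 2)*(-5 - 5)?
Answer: -918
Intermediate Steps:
F = -10 (F = 1*(-10) = -10)
(Z(4, -3) + K(F))*27 = (-6*4 - 10)*27 = (-24 - 10)*27 = -34*27 = -918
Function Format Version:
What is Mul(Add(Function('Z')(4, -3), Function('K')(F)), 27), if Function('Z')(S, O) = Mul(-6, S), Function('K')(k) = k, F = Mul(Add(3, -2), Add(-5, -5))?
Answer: -918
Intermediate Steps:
F = -10 (F = Mul(1, -10) = -10)
Mul(Add(Function('Z')(4, -3), Function('K')(F)), 27) = Mul(Add(Mul(-6, 4), -10), 27) = Mul(Add(-24, -10), 27) = Mul(-34, 27) = -918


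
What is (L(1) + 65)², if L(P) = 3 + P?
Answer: 4761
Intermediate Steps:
(L(1) + 65)² = ((3 + 1) + 65)² = (4 + 65)² = 69² = 4761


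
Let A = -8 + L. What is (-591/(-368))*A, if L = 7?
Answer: -591/368 ≈ -1.6060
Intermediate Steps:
A = -1 (A = -8 + 7 = -1)
(-591/(-368))*A = -591/(-368)*(-1) = -591*(-1/368)*(-1) = (591/368)*(-1) = -591/368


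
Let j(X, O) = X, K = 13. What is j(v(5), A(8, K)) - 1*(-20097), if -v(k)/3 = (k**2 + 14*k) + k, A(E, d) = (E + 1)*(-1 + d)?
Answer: 19797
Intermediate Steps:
A(E, d) = (1 + E)*(-1 + d)
v(k) = -45*k - 3*k**2 (v(k) = -3*((k**2 + 14*k) + k) = -3*(k**2 + 15*k) = -45*k - 3*k**2)
j(v(5), A(8, K)) - 1*(-20097) = -3*5*(15 + 5) - 1*(-20097) = -3*5*20 + 20097 = -300 + 20097 = 19797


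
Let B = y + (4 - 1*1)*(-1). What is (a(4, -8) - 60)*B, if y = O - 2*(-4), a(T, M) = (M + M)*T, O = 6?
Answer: -1364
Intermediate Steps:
a(T, M) = 2*M*T (a(T, M) = (2*M)*T = 2*M*T)
y = 14 (y = 6 - 2*(-4) = 6 + 8 = 14)
B = 11 (B = 14 + (4 - 1*1)*(-1) = 14 + (4 - 1)*(-1) = 14 + 3*(-1) = 14 - 3 = 11)
(a(4, -8) - 60)*B = (2*(-8)*4 - 60)*11 = (-64 - 60)*11 = -124*11 = -1364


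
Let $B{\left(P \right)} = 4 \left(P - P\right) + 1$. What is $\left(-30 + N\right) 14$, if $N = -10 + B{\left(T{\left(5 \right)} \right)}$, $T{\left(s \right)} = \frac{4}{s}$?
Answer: $-546$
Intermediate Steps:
$B{\left(P \right)} = 1$ ($B{\left(P \right)} = 4 \cdot 0 + 1 = 0 + 1 = 1$)
$N = -9$ ($N = -10 + 1 = -9$)
$\left(-30 + N\right) 14 = \left(-30 - 9\right) 14 = \left(-39\right) 14 = -546$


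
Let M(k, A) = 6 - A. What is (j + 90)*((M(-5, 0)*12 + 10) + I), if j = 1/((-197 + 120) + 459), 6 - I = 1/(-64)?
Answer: 193668173/24448 ≈ 7921.6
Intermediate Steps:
I = 385/64 (I = 6 - 1/(-64) = 6 - 1*(-1/64) = 6 + 1/64 = 385/64 ≈ 6.0156)
j = 1/382 (j = 1/(-77 + 459) = 1/382 ≈ 0.0026178)
(j + 90)*((M(-5, 0)*12 + 10) + I) = (1/382 + 90)*(((6 - 1*0)*12 + 10) + 385/64) = 34381*(((6 + 0)*12 + 10) + 385/64)/382 = 34381*((6*12 + 10) + 385/64)/382 = 34381*((72 + 10) + 385/64)/382 = 34381*(82 + 385/64)/382 = (34381/382)*(5633/64) = 193668173/24448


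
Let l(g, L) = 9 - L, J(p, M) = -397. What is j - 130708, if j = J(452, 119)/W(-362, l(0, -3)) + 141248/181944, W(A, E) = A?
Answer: -1076099099485/8232966 ≈ -1.3071e+5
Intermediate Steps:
j = 15420443/8232966 (j = -397/(-362) + 141248/181944 = -397*(-1/362) + 141248*(1/181944) = 397/362 + 17656/22743 = 15420443/8232966 ≈ 1.8730)
j - 130708 = 15420443/8232966 - 130708 = -1076099099485/8232966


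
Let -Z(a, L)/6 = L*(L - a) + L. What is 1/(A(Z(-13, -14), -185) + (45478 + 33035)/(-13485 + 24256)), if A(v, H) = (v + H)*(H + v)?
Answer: 10771/368715988 ≈ 2.9212e-5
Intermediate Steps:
Z(a, L) = -6*L - 6*L*(L - a) (Z(a, L) = -6*(L*(L - a) + L) = -6*(L + L*(L - a)) = -6*L - 6*L*(L - a))
A(v, H) = (H + v)² (A(v, H) = (H + v)*(H + v) = (H + v)²)
1/(A(Z(-13, -14), -185) + (45478 + 33035)/(-13485 + 24256)) = 1/((-185 + 6*(-14)*(-1 - 13 - 1*(-14)))² + (45478 + 33035)/(-13485 + 24256)) = 1/((-185 + 6*(-14)*(-1 - 13 + 14))² + 78513/10771) = 1/((-185 + 6*(-14)*0)² + 78513*(1/10771)) = 1/((-185 + 0)² + 78513/10771) = 1/((-185)² + 78513/10771) = 1/(34225 + 78513/10771) = 1/(368715988/10771) = 10771/368715988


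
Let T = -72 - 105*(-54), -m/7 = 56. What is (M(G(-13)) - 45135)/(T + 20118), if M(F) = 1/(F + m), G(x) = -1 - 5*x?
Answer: -14804281/8434848 ≈ -1.7551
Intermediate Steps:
m = -392 (m = -7*56 = -392)
M(F) = 1/(-392 + F) (M(F) = 1/(F - 392) = 1/(-392 + F))
T = 5598 (T = -72 + 5670 = 5598)
(M(G(-13)) - 45135)/(T + 20118) = (1/(-392 + (-1 - 5*(-13))) - 45135)/(5598 + 20118) = (1/(-392 + (-1 + 65)) - 45135)/25716 = (1/(-392 + 64) - 45135)*(1/25716) = (1/(-328) - 45135)*(1/25716) = (-1/328 - 45135)*(1/25716) = -14804281/328*1/25716 = -14804281/8434848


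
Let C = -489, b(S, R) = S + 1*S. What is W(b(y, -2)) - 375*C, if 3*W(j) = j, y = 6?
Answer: 183379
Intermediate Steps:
b(S, R) = 2*S (b(S, R) = S + S = 2*S)
W(j) = j/3
W(b(y, -2)) - 375*C = (2*6)/3 - 375*(-489) = (⅓)*12 + 183375 = 4 + 183375 = 183379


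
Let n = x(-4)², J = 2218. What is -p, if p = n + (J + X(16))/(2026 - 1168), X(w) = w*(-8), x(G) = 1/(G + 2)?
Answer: -419/156 ≈ -2.6859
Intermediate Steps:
x(G) = 1/(2 + G)
X(w) = -8*w
n = ¼ (n = (1/(2 - 4))² = (1/(-2))² = (-½)² = ¼ ≈ 0.25000)
p = 419/156 (p = ¼ + (2218 - 8*16)/(2026 - 1168) = ¼ + (2218 - 128)/858 = ¼ + 2090*(1/858) = ¼ + 95/39 = 419/156 ≈ 2.6859)
-p = -1*419/156 = -419/156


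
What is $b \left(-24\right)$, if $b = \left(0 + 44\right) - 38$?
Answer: $-144$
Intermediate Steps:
$b = 6$ ($b = 44 - 38 = 6$)
$b \left(-24\right) = 6 \left(-24\right) = -144$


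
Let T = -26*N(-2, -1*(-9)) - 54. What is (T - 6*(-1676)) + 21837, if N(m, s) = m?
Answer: 31891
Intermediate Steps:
T = -2 (T = -26*(-2) - 54 = 52 - 54 = -2)
(T - 6*(-1676)) + 21837 = (-2 - 6*(-1676)) + 21837 = (-2 + 10056) + 21837 = 10054 + 21837 = 31891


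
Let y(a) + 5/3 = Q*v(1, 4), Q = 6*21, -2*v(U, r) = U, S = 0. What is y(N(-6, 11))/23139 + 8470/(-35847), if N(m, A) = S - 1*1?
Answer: -9443116/39498273 ≈ -0.23908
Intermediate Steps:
v(U, r) = -U/2
Q = 126
N(m, A) = -1 (N(m, A) = 0 - 1*1 = 0 - 1 = -1)
y(a) = -194/3 (y(a) = -5/3 + 126*(-½*1) = -5/3 + 126*(-½) = -5/3 - 63 = -194/3)
y(N(-6, 11))/23139 + 8470/(-35847) = -194/3/23139 + 8470/(-35847) = -194/3*1/23139 + 8470*(-1/35847) = -194/69417 - 1210/5121 = -9443116/39498273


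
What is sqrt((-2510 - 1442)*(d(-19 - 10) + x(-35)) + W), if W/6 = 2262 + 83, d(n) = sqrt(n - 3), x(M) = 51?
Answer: sqrt(-187482 - 15808*I*sqrt(2)) ≈ 25.77 - 433.76*I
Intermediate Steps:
d(n) = sqrt(-3 + n)
W = 14070 (W = 6*(2262 + 83) = 6*2345 = 14070)
sqrt((-2510 - 1442)*(d(-19 - 10) + x(-35)) + W) = sqrt((-2510 - 1442)*(sqrt(-3 + (-19 - 10)) + 51) + 14070) = sqrt(-3952*(sqrt(-3 - 29) + 51) + 14070) = sqrt(-3952*(sqrt(-32) + 51) + 14070) = sqrt(-3952*(4*I*sqrt(2) + 51) + 14070) = sqrt(-3952*(51 + 4*I*sqrt(2)) + 14070) = sqrt((-201552 - 15808*I*sqrt(2)) + 14070) = sqrt(-187482 - 15808*I*sqrt(2))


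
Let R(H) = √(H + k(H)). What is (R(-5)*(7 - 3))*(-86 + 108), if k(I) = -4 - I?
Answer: 176*I ≈ 176.0*I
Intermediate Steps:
R(H) = 2*I (R(H) = √(H + (-4 - H)) = √(-4) = 2*I)
(R(-5)*(7 - 3))*(-86 + 108) = ((2*I)*(7 - 3))*(-86 + 108) = ((2*I)*4)*22 = (8*I)*22 = 176*I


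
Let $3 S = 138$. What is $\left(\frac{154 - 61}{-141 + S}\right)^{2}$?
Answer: $\frac{8649}{9025} \approx 0.95834$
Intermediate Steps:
$S = 46$ ($S = \frac{1}{3} \cdot 138 = 46$)
$\left(\frac{154 - 61}{-141 + S}\right)^{2} = \left(\frac{154 - 61}{-141 + 46}\right)^{2} = \left(\frac{93}{-95}\right)^{2} = \left(93 \left(- \frac{1}{95}\right)\right)^{2} = \left(- \frac{93}{95}\right)^{2} = \frac{8649}{9025}$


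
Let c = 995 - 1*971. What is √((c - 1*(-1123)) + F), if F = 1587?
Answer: √2734 ≈ 52.288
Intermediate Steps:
c = 24 (c = 995 - 971 = 24)
√((c - 1*(-1123)) + F) = √((24 - 1*(-1123)) + 1587) = √((24 + 1123) + 1587) = √(1147 + 1587) = √2734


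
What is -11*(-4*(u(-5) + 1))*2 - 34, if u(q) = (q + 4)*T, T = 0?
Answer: 54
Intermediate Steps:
u(q) = 0 (u(q) = (q + 4)*0 = (4 + q)*0 = 0)
-11*(-4*(u(-5) + 1))*2 - 34 = -11*(-4*(0 + 1))*2 - 34 = -11*(-4*1)*2 - 34 = -(-44)*2 - 34 = -11*(-8) - 34 = 88 - 34 = 54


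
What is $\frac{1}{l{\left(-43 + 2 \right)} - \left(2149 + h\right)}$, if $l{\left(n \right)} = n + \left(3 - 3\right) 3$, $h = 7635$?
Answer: $- \frac{1}{9825} \approx -0.00010178$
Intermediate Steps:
$l{\left(n \right)} = n$ ($l{\left(n \right)} = n + 0 \cdot 3 = n + 0 = n$)
$\frac{1}{l{\left(-43 + 2 \right)} - \left(2149 + h\right)} = \frac{1}{\left(-43 + 2\right) - 9784} = \frac{1}{-41 - 9784} = \frac{1}{-9825} = - \frac{1}{9825}$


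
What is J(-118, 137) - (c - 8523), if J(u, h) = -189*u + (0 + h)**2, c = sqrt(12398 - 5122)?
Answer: 49594 - 2*sqrt(1819) ≈ 49509.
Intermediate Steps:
c = 2*sqrt(1819) (c = sqrt(7276) = 2*sqrt(1819) ≈ 85.299)
J(u, h) = h**2 - 189*u (J(u, h) = -189*u + h**2 = h**2 - 189*u)
J(-118, 137) - (c - 8523) = (137**2 - 189*(-118)) - (2*sqrt(1819) - 8523) = (18769 + 22302) - (-8523 + 2*sqrt(1819)) = 41071 + (8523 - 2*sqrt(1819)) = 49594 - 2*sqrt(1819)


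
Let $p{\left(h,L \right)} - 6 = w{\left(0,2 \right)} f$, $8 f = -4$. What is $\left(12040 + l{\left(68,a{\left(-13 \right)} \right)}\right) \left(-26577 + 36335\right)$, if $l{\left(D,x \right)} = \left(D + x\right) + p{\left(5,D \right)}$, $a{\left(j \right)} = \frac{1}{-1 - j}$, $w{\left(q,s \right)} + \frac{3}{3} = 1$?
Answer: $\frac{709255351}{6} \approx 1.1821 \cdot 10^{8}$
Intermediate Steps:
$w{\left(q,s \right)} = 0$ ($w{\left(q,s \right)} = -1 + 1 = 0$)
$f = - \frac{1}{2}$ ($f = \frac{1}{8} \left(-4\right) = - \frac{1}{2} \approx -0.5$)
$p{\left(h,L \right)} = 6$ ($p{\left(h,L \right)} = 6 + 0 \left(- \frac{1}{2}\right) = 6 + 0 = 6$)
$l{\left(D,x \right)} = 6 + D + x$ ($l{\left(D,x \right)} = \left(D + x\right) + 6 = 6 + D + x$)
$\left(12040 + l{\left(68,a{\left(-13 \right)} \right)}\right) \left(-26577 + 36335\right) = \left(12040 + \left(6 + 68 - \frac{1}{1 - 13}\right)\right) \left(-26577 + 36335\right) = \left(12040 + \left(6 + 68 - \frac{1}{-12}\right)\right) 9758 = \left(12040 + \left(6 + 68 - - \frac{1}{12}\right)\right) 9758 = \left(12040 + \left(6 + 68 + \frac{1}{12}\right)\right) 9758 = \left(12040 + \frac{889}{12}\right) 9758 = \frac{145369}{12} \cdot 9758 = \frac{709255351}{6}$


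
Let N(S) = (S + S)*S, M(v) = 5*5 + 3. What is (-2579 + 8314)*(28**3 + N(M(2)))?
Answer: 134887200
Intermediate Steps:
M(v) = 28 (M(v) = 25 + 3 = 28)
N(S) = 2*S**2 (N(S) = (2*S)*S = 2*S**2)
(-2579 + 8314)*(28**3 + N(M(2))) = (-2579 + 8314)*(28**3 + 2*28**2) = 5735*(21952 + 2*784) = 5735*(21952 + 1568) = 5735*23520 = 134887200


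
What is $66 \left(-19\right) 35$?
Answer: $-43890$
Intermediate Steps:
$66 \left(-19\right) 35 = \left(-1254\right) 35 = -43890$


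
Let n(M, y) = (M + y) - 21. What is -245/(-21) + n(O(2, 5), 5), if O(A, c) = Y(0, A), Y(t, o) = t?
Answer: -13/3 ≈ -4.3333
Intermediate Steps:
O(A, c) = 0
n(M, y) = -21 + M + y
-245/(-21) + n(O(2, 5), 5) = -245/(-21) + (-21 + 0 + 5) = -245*(-1/21) - 16 = 35/3 - 16 = -13/3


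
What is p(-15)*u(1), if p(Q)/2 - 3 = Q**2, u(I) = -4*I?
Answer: -1824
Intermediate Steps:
p(Q) = 6 + 2*Q**2
p(-15)*u(1) = (6 + 2*(-15)**2)*(-4*1) = (6 + 2*225)*(-4) = (6 + 450)*(-4) = 456*(-4) = -1824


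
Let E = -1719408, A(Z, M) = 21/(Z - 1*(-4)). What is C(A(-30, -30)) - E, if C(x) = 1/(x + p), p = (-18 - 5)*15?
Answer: 15459197302/8991 ≈ 1.7194e+6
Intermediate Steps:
A(Z, M) = 21/(4 + Z) (A(Z, M) = 21/(Z + 4) = 21/(4 + Z))
p = -345 (p = -23*15 = -345)
C(x) = 1/(-345 + x) (C(x) = 1/(x - 345) = 1/(-345 + x))
C(A(-30, -30)) - E = 1/(-345 + 21/(4 - 30)) - 1*(-1719408) = 1/(-345 + 21/(-26)) + 1719408 = 1/(-345 + 21*(-1/26)) + 1719408 = 1/(-345 - 21/26) + 1719408 = 1/(-8991/26) + 1719408 = -26/8991 + 1719408 = 15459197302/8991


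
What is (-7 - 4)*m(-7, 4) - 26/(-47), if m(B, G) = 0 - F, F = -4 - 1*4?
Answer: -4110/47 ≈ -87.447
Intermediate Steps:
F = -8 (F = -4 - 4 = -8)
m(B, G) = 8 (m(B, G) = 0 - 1*(-8) = 0 + 8 = 8)
(-7 - 4)*m(-7, 4) - 26/(-47) = (-7 - 4)*8 - 26/(-47) = -11*8 - 26*(-1/47) = -88 + 26/47 = -4110/47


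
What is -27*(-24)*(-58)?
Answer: -37584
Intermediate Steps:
-27*(-24)*(-58) = 648*(-58) = -37584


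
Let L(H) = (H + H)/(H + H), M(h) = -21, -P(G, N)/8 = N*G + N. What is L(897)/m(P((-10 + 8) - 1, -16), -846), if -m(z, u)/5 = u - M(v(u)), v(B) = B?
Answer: 1/4125 ≈ 0.00024242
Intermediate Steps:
P(G, N) = -8*N - 8*G*N (P(G, N) = -8*(N*G + N) = -8*(G*N + N) = -8*(N + G*N) = -8*N - 8*G*N)
L(H) = 1 (L(H) = (2*H)/((2*H)) = (2*H)*(1/(2*H)) = 1)
m(z, u) = -105 - 5*u (m(z, u) = -5*(u - 1*(-21)) = -5*(u + 21) = -5*(21 + u) = -105 - 5*u)
L(897)/m(P((-10 + 8) - 1, -16), -846) = 1/(-105 - 5*(-846)) = 1/(-105 + 4230) = 1/4125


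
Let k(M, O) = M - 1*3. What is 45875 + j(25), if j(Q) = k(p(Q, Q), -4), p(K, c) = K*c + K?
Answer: 46522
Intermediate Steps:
p(K, c) = K + K*c
k(M, O) = -3 + M (k(M, O) = M - 3 = -3 + M)
j(Q) = -3 + Q*(1 + Q)
45875 + j(25) = 45875 + (-3 + 25*(1 + 25)) = 45875 + (-3 + 25*26) = 45875 + (-3 + 650) = 45875 + 647 = 46522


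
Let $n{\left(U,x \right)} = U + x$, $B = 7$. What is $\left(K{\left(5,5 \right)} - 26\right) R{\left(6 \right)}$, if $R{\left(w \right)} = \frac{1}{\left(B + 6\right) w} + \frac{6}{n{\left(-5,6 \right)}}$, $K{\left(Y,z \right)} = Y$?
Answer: $- \frac{3283}{26} \approx -126.27$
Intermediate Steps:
$R{\left(w \right)} = 6 + \frac{1}{13 w}$ ($R{\left(w \right)} = \frac{1}{\left(7 + 6\right) w} + \frac{6}{-5 + 6} = \frac{1}{13 w} + \frac{6}{1} = \frac{1}{13 w} + 6 \cdot 1 = \frac{1}{13 w} + 6 = 6 + \frac{1}{13 w}$)
$\left(K{\left(5,5 \right)} - 26\right) R{\left(6 \right)} = \left(5 - 26\right) \left(6 + \frac{1}{13 \cdot 6}\right) = - 21 \left(6 + \frac{1}{13} \cdot \frac{1}{6}\right) = - 21 \left(6 + \frac{1}{78}\right) = \left(-21\right) \frac{469}{78} = - \frac{3283}{26}$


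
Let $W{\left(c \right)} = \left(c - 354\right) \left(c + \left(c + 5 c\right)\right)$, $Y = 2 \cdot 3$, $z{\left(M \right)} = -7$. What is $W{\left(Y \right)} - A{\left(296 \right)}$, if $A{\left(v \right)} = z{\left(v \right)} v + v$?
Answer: $-12840$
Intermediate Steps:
$Y = 6$
$A{\left(v \right)} = - 6 v$ ($A{\left(v \right)} = - 7 v + v = - 6 v$)
$W{\left(c \right)} = 7 c \left(-354 + c\right)$ ($W{\left(c \right)} = \left(-354 + c\right) \left(c + 6 c\right) = \left(-354 + c\right) 7 c = 7 c \left(-354 + c\right)$)
$W{\left(Y \right)} - A{\left(296 \right)} = 7 \cdot 6 \left(-354 + 6\right) - \left(-6\right) 296 = 7 \cdot 6 \left(-348\right) - -1776 = -14616 + 1776 = -12840$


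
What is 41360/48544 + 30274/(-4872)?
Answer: -19814299/3695412 ≈ -5.3619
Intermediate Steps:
41360/48544 + 30274/(-4872) = 41360*(1/48544) + 30274*(-1/4872) = 2585/3034 - 15137/2436 = -19814299/3695412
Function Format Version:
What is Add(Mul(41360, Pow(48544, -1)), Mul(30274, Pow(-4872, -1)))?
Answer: Rational(-19814299, 3695412) ≈ -5.3619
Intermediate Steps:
Add(Mul(41360, Pow(48544, -1)), Mul(30274, Pow(-4872, -1))) = Add(Mul(41360, Rational(1, 48544)), Mul(30274, Rational(-1, 4872))) = Add(Rational(2585, 3034), Rational(-15137, 2436)) = Rational(-19814299, 3695412)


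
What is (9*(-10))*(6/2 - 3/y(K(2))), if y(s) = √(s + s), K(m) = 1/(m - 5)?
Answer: -270 - 135*I*√6 ≈ -270.0 - 330.68*I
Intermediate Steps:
K(m) = 1/(-5 + m)
y(s) = √2*√s (y(s) = √(2*s) = √2*√s)
(9*(-10))*(6/2 - 3/y(K(2))) = (9*(-10))*(6/2 - 3*(-I*√6/2)) = -90*(6*(½) - 3*(-I*√6/2)) = -90*(3 - 3*(-I*√6/2)) = -90*(3 - (-3)*I*√6/2) = -90*(3 + 3*I*√6/2) = -270 - 135*I*√6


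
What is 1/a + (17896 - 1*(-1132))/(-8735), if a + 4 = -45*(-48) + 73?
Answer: -42404677/19470315 ≈ -2.1779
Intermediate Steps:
a = 2229 (a = -4 + (-45*(-48) + 73) = -4 + (2160 + 73) = -4 + 2233 = 2229)
1/a + (17896 - 1*(-1132))/(-8735) = 1/2229 + (17896 - 1*(-1132))/(-8735) = 1/2229 + (17896 + 1132)*(-1/8735) = 1/2229 + 19028*(-1/8735) = 1/2229 - 19028/8735 = -42404677/19470315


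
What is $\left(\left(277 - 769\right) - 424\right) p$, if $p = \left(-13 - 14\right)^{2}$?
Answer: $-667764$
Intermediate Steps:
$p = 729$ ($p = \left(-27\right)^{2} = 729$)
$\left(\left(277 - 769\right) - 424\right) p = \left(\left(277 - 769\right) - 424\right) 729 = \left(-492 - 424\right) 729 = \left(-916\right) 729 = -667764$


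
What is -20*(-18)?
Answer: 360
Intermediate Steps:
-20*(-18) = 360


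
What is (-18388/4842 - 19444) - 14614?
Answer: -82463612/2421 ≈ -34062.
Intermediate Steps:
(-18388/4842 - 19444) - 14614 = (-18388*1/4842 - 19444) - 14614 = (-9194/2421 - 19444) - 14614 = -47083118/2421 - 14614 = -82463612/2421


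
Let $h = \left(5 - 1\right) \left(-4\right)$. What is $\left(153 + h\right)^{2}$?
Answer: $18769$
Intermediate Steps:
$h = -16$ ($h = 4 \left(-4\right) = -16$)
$\left(153 + h\right)^{2} = \left(153 - 16\right)^{2} = 137^{2} = 18769$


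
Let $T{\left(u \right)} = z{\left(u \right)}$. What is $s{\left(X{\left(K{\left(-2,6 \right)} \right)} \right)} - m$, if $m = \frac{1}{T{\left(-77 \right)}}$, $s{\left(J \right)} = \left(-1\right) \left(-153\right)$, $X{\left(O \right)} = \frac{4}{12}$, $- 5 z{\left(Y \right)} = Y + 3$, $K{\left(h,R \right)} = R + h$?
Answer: $\frac{11317}{74} \approx 152.93$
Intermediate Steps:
$z{\left(Y \right)} = - \frac{3}{5} - \frac{Y}{5}$ ($z{\left(Y \right)} = - \frac{Y + 3}{5} = - \frac{3 + Y}{5} = - \frac{3}{5} - \frac{Y}{5}$)
$X{\left(O \right)} = \frac{1}{3}$ ($X{\left(O \right)} = 4 \cdot \frac{1}{12} = \frac{1}{3}$)
$T{\left(u \right)} = - \frac{3}{5} - \frac{u}{5}$
$s{\left(J \right)} = 153$
$m = \frac{5}{74}$ ($m = \frac{1}{- \frac{3}{5} - - \frac{77}{5}} = \frac{1}{- \frac{3}{5} + \frac{77}{5}} = \frac{1}{\frac{74}{5}} = \frac{5}{74} \approx 0.067568$)
$s{\left(X{\left(K{\left(-2,6 \right)} \right)} \right)} - m = 153 - \frac{5}{74} = \frac{11317}{74}$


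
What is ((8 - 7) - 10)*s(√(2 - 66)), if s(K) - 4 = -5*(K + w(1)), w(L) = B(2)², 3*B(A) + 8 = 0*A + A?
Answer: 144 + 360*I ≈ 144.0 + 360.0*I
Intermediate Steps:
B(A) = -8/3 + A/3 (B(A) = -8/3 + (0*A + A)/3 = -8/3 + (0 + A)/3 = -8/3 + A/3)
w(L) = 4 (w(L) = (-8/3 + (⅓)*2)² = (-8/3 + ⅔)² = (-2)² = 4)
s(K) = -16 - 5*K (s(K) = 4 - 5*(K + 4) = 4 - 5*(4 + K) = 4 + (-20 - 5*K) = -16 - 5*K)
((8 - 7) - 10)*s(√(2 - 66)) = ((8 - 7) - 10)*(-16 - 5*√(2 - 66)) = (1 - 10)*(-16 - 40*I) = -9*(-16 - 40*I) = 144 + 360*I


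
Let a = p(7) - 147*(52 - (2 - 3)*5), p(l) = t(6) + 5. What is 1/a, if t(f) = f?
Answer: -1/8368 ≈ -0.00011950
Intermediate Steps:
p(l) = 11 (p(l) = 6 + 5 = 11)
a = -8368 (a = 11 - 147*(52 - (2 - 3)*5) = 11 - 147*(52 - (-1)*5) = 11 - 147*(52 - 1*(-5)) = 11 - 147*(52 + 5) = 11 - 147*57 = 11 - 8379 = -8368)
1/a = 1/(-8368) = -1/8368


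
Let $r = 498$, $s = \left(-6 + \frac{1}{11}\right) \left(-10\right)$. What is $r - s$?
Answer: $\frac{4828}{11} \approx 438.91$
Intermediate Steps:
$s = \frac{650}{11}$ ($s = \left(-6 + \frac{1}{11}\right) \left(-10\right) = \left(- \frac{65}{11}\right) \left(-10\right) = \frac{650}{11} \approx 59.091$)
$r - s = 498 - \frac{650}{11} = \frac{4828}{11}$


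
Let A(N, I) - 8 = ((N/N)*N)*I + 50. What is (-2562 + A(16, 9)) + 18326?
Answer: 15966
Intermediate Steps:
A(N, I) = 58 + I*N (A(N, I) = 8 + (((N/N)*N)*I + 50) = 8 + ((1*N)*I + 50) = 8 + (N*I + 50) = 8 + (I*N + 50) = 8 + (50 + I*N) = 58 + I*N)
(-2562 + A(16, 9)) + 18326 = (-2562 + (58 + 9*16)) + 18326 = (-2562 + (58 + 144)) + 18326 = (-2562 + 202) + 18326 = -2360 + 18326 = 15966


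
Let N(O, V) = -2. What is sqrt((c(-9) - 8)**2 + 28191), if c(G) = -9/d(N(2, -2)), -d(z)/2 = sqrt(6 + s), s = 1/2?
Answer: sqrt(19102486 - 3744*sqrt(26))/26 ≈ 168.02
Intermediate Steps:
s = 1/2 ≈ 0.50000
d(z) = -sqrt(26) (d(z) = -2*sqrt(6 + 1/2) = -sqrt(26))
c(G) = 9*sqrt(26)/26 (c(G) = -9*(-sqrt(26)/26) = -(-9)*sqrt(26)/26 = 9*sqrt(26)/26)
sqrt((c(-9) - 8)**2 + 28191) = sqrt((9*sqrt(26)/26 - 8)**2 + 28191) = sqrt((-8 + 9*sqrt(26)/26)**2 + 28191) = sqrt(28191 + (-8 + 9*sqrt(26)/26)**2)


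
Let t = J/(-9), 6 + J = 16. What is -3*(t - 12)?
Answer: 118/3 ≈ 39.333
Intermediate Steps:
J = 10 (J = -6 + 16 = 10)
t = -10/9 (t = 10/(-9) = 10*(-1/9) = -10/9 ≈ -1.1111)
-3*(t - 12) = -3*(-10/9 - 12) = -3*(-118/9) = 118/3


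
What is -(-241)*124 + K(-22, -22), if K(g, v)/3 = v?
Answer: 29818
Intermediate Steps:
K(g, v) = 3*v
-(-241)*124 + K(-22, -22) = -(-241)*124 + 3*(-22) = -241*(-124) - 66 = 29884 - 66 = 29818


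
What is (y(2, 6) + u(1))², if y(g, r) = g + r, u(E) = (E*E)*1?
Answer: 81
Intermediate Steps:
u(E) = E² (u(E) = E²*1 = E²)
(y(2, 6) + u(1))² = ((2 + 6) + 1²)² = (8 + 1)² = 9² = 81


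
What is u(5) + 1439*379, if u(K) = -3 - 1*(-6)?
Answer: 545384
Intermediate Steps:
u(K) = 3 (u(K) = -3 + 6 = 3)
u(5) + 1439*379 = 3 + 1439*379 = 3 + 545381 = 545384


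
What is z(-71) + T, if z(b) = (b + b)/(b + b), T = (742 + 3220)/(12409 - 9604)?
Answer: 6767/2805 ≈ 2.4125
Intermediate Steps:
T = 3962/2805 ≈ 1.4125
z(b) = 1 (z(b) = (2*b)/((2*b)) = (2*b)*(1/(2*b)) = 1)
z(-71) + T = 1 + 3962/2805 = 6767/2805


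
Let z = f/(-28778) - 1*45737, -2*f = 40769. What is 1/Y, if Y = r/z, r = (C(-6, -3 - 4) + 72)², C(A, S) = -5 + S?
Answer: -292488667/23022400 ≈ -12.705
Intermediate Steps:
f = -40769/2 (f = -½*40769 = -40769/2 ≈ -20385.)
z = -2632398003/57556 (z = -40769/2/(-28778) - 1*45737 = -40769/2*(-1/28778) - 45737 = 40769/57556 - 45737 = -2632398003/57556 ≈ -45736.)
r = 3600 (r = ((-5 + (-3 - 4)) + 72)² = ((-5 - 7) + 72)² = (-12 + 72)² = 60² = 3600)
Y = -23022400/292488667 (Y = 3600/(-2632398003/57556) = 3600*(-57556/2632398003) = -23022400/292488667 ≈ -0.078712)
1/Y = 1/(-23022400/292488667) = -292488667/23022400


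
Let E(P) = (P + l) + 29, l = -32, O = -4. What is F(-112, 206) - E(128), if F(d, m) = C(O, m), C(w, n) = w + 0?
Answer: -129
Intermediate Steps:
C(w, n) = w
E(P) = -3 + P (E(P) = (P - 32) + 29 = (-32 + P) + 29 = -3 + P)
F(d, m) = -4
F(-112, 206) - E(128) = -4 - (-3 + 128) = -4 - 1*125 = -4 - 125 = -129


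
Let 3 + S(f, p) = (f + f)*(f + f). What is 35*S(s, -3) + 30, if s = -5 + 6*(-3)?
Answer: 73985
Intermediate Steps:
s = -23 (s = -5 - 18 = -23)
S(f, p) = -3 + 4*f**2 (S(f, p) = -3 + (f + f)*(f + f) = -3 + (2*f)*(2*f) = -3 + 4*f**2)
35*S(s, -3) + 30 = 35*(-3 + 4*(-23)**2) + 30 = 35*(-3 + 4*529) + 30 = 35*(-3 + 2116) + 30 = 35*2113 + 30 = 73955 + 30 = 73985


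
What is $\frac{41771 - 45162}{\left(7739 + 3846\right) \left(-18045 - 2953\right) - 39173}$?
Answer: $\frac{3391}{243301003} \approx 1.3937 \cdot 10^{-5}$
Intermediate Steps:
$\frac{41771 - 45162}{\left(7739 + 3846\right) \left(-18045 - 2953\right) - 39173} = - \frac{3391}{11585 \left(-20998\right) - 39173} = - \frac{3391}{-243261830 - 39173} = - \frac{3391}{-243301003} = \left(-3391\right) \left(- \frac{1}{243301003}\right) = \frac{3391}{243301003}$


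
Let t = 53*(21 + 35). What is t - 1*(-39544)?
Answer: 42512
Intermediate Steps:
t = 2968 (t = 53*56 = 2968)
t - 1*(-39544) = 2968 - 1*(-39544) = 2968 + 39544 = 42512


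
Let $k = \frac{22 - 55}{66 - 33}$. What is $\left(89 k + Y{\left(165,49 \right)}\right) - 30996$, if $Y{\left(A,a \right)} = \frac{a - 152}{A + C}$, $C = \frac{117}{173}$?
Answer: $- \frac{890976089}{28662} \approx -31086.0$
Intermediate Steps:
$C = \frac{117}{173}$ ($C = 117 \cdot \frac{1}{173} = \frac{117}{173} \approx 0.6763$)
$Y{\left(A,a \right)} = \frac{-152 + a}{\frac{117}{173} + A}$ ($Y{\left(A,a \right)} = \frac{a - 152}{A + \frac{117}{173}} = \frac{-152 + a}{\frac{117}{173} + A}$)
$k = -1$ ($k = - \frac{33}{33} = \left(-33\right) \frac{1}{33} = -1$)
$\left(89 k + Y{\left(165,49 \right)}\right) - 30996 = \left(89 \left(-1\right) + \frac{173 \left(-152 + 49\right)}{117 + 173 \cdot 165}\right) - 30996 = \left(-89 + 173 \frac{1}{117 + 28545} \left(-103\right)\right) - 30996 = \left(-89 + 173 \cdot \frac{1}{28662} \left(-103\right)\right) - 30996 = \left(-89 - \frac{17819}{28662}\right) - 30996 = - \frac{2568737}{28662} - 30996 = - \frac{890976089}{28662}$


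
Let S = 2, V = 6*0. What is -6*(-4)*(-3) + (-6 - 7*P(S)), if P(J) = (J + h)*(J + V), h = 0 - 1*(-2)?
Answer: -134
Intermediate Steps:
V = 0
h = 2 (h = 0 + 2 = 2)
P(J) = J*(2 + J) (P(J) = (J + 2)*(J + 0) = (2 + J)*J = J*(2 + J))
-6*(-4)*(-3) + (-6 - 7*P(S)) = -6*(-4)*(-3) + (-6 - 14*(2 + 2)) = 24*(-3) + (-6 - 14*4) = -72 + (-6 - 7*8) = -72 + (-6 - 56) = -72 - 62 = -134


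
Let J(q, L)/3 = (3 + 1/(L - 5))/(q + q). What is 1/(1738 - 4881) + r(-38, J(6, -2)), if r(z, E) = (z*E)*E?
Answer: -426557/22001 ≈ -19.388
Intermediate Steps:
J(q, L) = 3*(3 + 1/(-5 + L))/(2*q) (J(q, L) = 3*((3 + 1/(L - 5))/(q + q)) = 3*((3 + 1/(-5 + L))/((2*q))) = 3*((3 + 1/(-5 + L))*(1/(2*q))) = 3*((3 + 1/(-5 + L))/(2*q)) = 3*(3 + 1/(-5 + L))/(2*q))
r(z, E) = z*E**2 (r(z, E) = (E*z)*E = z*E**2)
1/(1738 - 4881) + r(-38, J(6, -2)) = 1/(1738 - 4881) - 38*(-14 + 3*(-2))**2/(16*(-5 - 2)**2) = 1/(-3143) - 38*(-14 - 6)**2/784 = -1/3143 - 38*((3/2)*(1/6)*(-1/7)*(-20))**2 = -1/3143 - 38*(5/7)**2 = -1/3143 - 38*25/49 = -1/3143 - 950/49 = -426557/22001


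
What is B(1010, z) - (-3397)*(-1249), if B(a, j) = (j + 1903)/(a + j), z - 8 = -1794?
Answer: -3292454045/776 ≈ -4.2429e+6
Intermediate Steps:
z = -1786 (z = 8 - 1794 = -1786)
B(a, j) = (1903 + j)/(a + j)
B(1010, z) - (-3397)*(-1249) = (1903 - 1786)/(1010 - 1786) - (-3397)*(-1249) = 117/(-776) - 1*4242853 = -1/776*117 - 4242853 = -117/776 - 4242853 = -3292454045/776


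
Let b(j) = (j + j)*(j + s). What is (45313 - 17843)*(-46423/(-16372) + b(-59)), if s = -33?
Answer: 2441820043425/8186 ≈ 2.9829e+8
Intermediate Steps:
b(j) = 2*j*(-33 + j) (b(j) = (j + j)*(j - 33) = (2*j)*(-33 + j) = 2*j*(-33 + j))
(45313 - 17843)*(-46423/(-16372) + b(-59)) = (45313 - 17843)*(-46423/(-16372) + 2*(-59)*(-33 - 59)) = 27470*(-46423*(-1/16372) + 2*(-59)*(-92)) = 27470*(46423/16372 + 10856) = 27470*(177780855/16372) = 2441820043425/8186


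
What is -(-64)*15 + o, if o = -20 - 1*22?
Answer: 918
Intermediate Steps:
o = -42 (o = -20 - 22 = -42)
-(-64)*15 + o = -(-64)*15 - 42 = -16*(-60) - 42 = 960 - 42 = 918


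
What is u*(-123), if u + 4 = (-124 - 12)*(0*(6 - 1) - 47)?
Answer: -785724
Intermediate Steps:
u = 6388 (u = -4 + (-124 - 12)*(0*(6 - 1) - 47) = -4 - 136*(0*5 - 47) = -4 - 136*(0 - 47) = -4 - 136*(-47) = -4 + 6392 = 6388)
u*(-123) = 6388*(-123) = -785724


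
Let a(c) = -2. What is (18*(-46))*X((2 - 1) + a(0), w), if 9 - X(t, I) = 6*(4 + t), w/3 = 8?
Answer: 7452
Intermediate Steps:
w = 24 (w = 3*8 = 24)
X(t, I) = -15 - 6*t (X(t, I) = 9 - 6*(4 + t) = 9 - (24 + 6*t) = 9 + (-24 - 6*t) = -15 - 6*t)
(18*(-46))*X((2 - 1) + a(0), w) = (18*(-46))*(-15 - 6*((2 - 1) - 2)) = -828*(-15 - 6*(1 - 2)) = -828*(-15 - 6*(-1)) = -828*(-15 + 6) = -828*(-9) = 7452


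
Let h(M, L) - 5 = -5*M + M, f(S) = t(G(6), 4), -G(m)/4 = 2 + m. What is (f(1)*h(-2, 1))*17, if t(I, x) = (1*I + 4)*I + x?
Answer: 198900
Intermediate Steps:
G(m) = -8 - 4*m (G(m) = -4*(2 + m) = -8 - 4*m)
t(I, x) = x + I*(4 + I) (t(I, x) = (I + 4)*I + x = (4 + I)*I + x = I*(4 + I) + x = x + I*(4 + I))
f(S) = 900 (f(S) = 4 + (-8 - 4*6)**2 + 4*(-8 - 4*6) = 4 + (-8 - 24)**2 + 4*(-8 - 24) = 4 + (-32)**2 + 4*(-32) = 4 + 1024 - 128 = 900)
h(M, L) = 5 - 4*M (h(M, L) = 5 + (-5*M + M) = 5 - 4*M)
(f(1)*h(-2, 1))*17 = (900*(5 - 4*(-2)))*17 = (900*(5 + 8))*17 = (900*13)*17 = 11700*17 = 198900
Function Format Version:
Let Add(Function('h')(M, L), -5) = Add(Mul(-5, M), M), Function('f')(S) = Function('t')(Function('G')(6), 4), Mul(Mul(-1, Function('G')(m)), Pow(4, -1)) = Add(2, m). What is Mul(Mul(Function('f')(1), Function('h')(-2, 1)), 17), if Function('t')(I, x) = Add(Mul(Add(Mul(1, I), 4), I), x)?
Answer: 198900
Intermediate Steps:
Function('G')(m) = Add(-8, Mul(-4, m)) (Function('G')(m) = Mul(-4, Add(2, m)) = Add(-8, Mul(-4, m)))
Function('t')(I, x) = Add(x, Mul(I, Add(4, I))) (Function('t')(I, x) = Add(Mul(Add(I, 4), I), x) = Add(Mul(Add(4, I), I), x) = Add(Mul(I, Add(4, I)), x) = Add(x, Mul(I, Add(4, I))))
Function('f')(S) = 900 (Function('f')(S) = Add(4, Pow(Add(-8, Mul(-4, 6)), 2), Mul(4, Add(-8, Mul(-4, 6)))) = Add(4, Pow(Add(-8, -24), 2), Mul(4, Add(-8, -24))) = Add(4, Pow(-32, 2), Mul(4, -32)) = Add(4, 1024, -128) = 900)
Function('h')(M, L) = Add(5, Mul(-4, M)) (Function('h')(M, L) = Add(5, Add(Mul(-5, M), M)) = Add(5, Mul(-4, M)))
Mul(Mul(Function('f')(1), Function('h')(-2, 1)), 17) = Mul(Mul(900, Add(5, Mul(-4, -2))), 17) = Mul(Mul(900, Add(5, 8)), 17) = Mul(Mul(900, 13), 17) = Mul(11700, 17) = 198900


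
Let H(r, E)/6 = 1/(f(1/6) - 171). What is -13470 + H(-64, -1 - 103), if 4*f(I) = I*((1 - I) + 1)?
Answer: -331537974/24613 ≈ -13470.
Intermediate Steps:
f(I) = I*(2 - I)/4 (f(I) = (I*((1 - I) + 1))/4 = (I*(2 - I))/4 = I*(2 - I)/4)
H(r, E) = -864/24613 (H(r, E) = 6/((¼)*(2 - 1/6)/6 - 171) = 6/((¼)*(⅙)*(2 - 1*⅙) - 171) = 6/((¼)*(⅙)*(2 - ⅙) - 171) = 6/((¼)*(⅙)*(11/6) - 171) = 6/(11/144 - 171) = 6/(-24613/144) = 6*(-144/24613) = -864/24613)
-13470 + H(-64, -1 - 103) = -13470 - 864/24613 = -331537974/24613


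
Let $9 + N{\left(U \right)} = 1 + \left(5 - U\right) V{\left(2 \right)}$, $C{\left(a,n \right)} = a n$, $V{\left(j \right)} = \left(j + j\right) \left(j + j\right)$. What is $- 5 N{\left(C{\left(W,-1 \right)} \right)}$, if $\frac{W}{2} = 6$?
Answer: $-1320$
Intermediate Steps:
$W = 12$ ($W = 2 \cdot 6 = 12$)
$V{\left(j \right)} = 4 j^{2}$ ($V{\left(j \right)} = 2 j 2 j = 4 j^{2}$)
$N{\left(U \right)} = 72 - 16 U$ ($N{\left(U \right)} = -9 + \left(1 + \left(5 - U\right) 4 \cdot 2^{2}\right) = -9 + \left(1 + \left(5 - U\right) 4 \cdot 4\right) = -9 + \left(1 + \left(5 - U\right) 16\right) = -9 + \left(1 - \left(-80 + 16 U\right)\right) = -9 - \left(-81 + 16 U\right) = 72 - 16 U$)
$- 5 N{\left(C{\left(W,-1 \right)} \right)} = - 5 \left(72 - 16 \cdot 12 \left(-1\right)\right) = - 5 \left(72 - -192\right) = - 5 \left(72 + 192\right) = \left(-5\right) 264 = -1320$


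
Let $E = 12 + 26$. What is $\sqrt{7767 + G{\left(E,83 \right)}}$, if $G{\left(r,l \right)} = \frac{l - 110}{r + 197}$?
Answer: $\frac{3 \sqrt{47658470}}{235} \approx 88.13$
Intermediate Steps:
$E = 38$
$G{\left(r,l \right)} = \frac{-110 + l}{197 + r}$
$\sqrt{7767 + G{\left(E,83 \right)}} = \sqrt{7767 + \frac{-110 + 83}{197 + 38}} = \sqrt{7767 + \frac{1}{235} \left(-27\right)} = \sqrt{7767 - \frac{27}{235}} = \sqrt{\frac{1825218}{235}} = \frac{3 \sqrt{47658470}}{235}$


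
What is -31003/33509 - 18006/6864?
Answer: -19432563/5476328 ≈ -3.5485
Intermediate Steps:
-31003/33509 - 18006/6864 = -31003*1/33509 - 18006*1/6864 = -4429/4787 - 3001/1144 = -19432563/5476328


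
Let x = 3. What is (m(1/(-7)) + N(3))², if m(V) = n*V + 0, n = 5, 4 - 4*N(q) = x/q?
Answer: 1/784 ≈ 0.0012755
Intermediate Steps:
N(q) = 1 - 3/(4*q)
m(V) = 5*V (m(V) = 5*V + 0 = 5*V)
(m(1/(-7)) + N(3))² = (5/(-7) + (-¾ + 3)/3)² = (5*(-⅐) + (⅓)*(9/4))² = (-5/7 + ¾)² = (1/28)² = 1/784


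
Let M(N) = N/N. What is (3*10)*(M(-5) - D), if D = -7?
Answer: 240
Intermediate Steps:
M(N) = 1
(3*10)*(M(-5) - D) = (3*10)*(1 - 1*(-7)) = 30*(1 + 7) = 30*8 = 240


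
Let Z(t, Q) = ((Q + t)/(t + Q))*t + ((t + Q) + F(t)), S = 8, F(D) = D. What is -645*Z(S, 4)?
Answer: -18060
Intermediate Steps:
Z(t, Q) = Q + 3*t (Z(t, Q) = ((Q + t)/(t + Q))*t + ((t + Q) + t) = ((Q + t)/(Q + t))*t + ((Q + t) + t) = 1*t + (Q + 2*t) = t + (Q + 2*t) = Q + 3*t)
-645*Z(S, 4) = -645*(4 + 3*8) = -645*(4 + 24) = -645*28 = -18060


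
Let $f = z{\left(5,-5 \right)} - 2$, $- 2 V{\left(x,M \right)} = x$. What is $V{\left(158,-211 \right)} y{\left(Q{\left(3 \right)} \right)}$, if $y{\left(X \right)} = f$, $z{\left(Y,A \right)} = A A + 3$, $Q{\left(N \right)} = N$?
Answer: $-2054$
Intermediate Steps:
$V{\left(x,M \right)} = - \frac{x}{2}$
$z{\left(Y,A \right)} = 3 + A^{2}$ ($z{\left(Y,A \right)} = A^{2} + 3 = 3 + A^{2}$)
$f = 26$ ($f = \left(3 + \left(-5\right)^{2}\right) - 2 = \left(3 + 25\right) - 2 = 28 - 2 = 26$)
$y{\left(X \right)} = 26$
$V{\left(158,-211 \right)} y{\left(Q{\left(3 \right)} \right)} = \left(- \frac{1}{2}\right) 158 \cdot 26 = \left(-79\right) 26 = -2054$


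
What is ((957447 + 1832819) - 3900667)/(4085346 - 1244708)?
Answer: -1110401/2840638 ≈ -0.39090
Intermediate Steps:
((957447 + 1832819) - 3900667)/(4085346 - 1244708) = (2790266 - 3900667)/2840638 = -1110401*1/2840638 = -1110401/2840638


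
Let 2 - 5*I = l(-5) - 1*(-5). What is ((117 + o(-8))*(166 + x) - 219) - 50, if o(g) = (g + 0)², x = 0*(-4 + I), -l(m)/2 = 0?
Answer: 29777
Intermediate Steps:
l(m) = 0 (l(m) = -2*0 = 0)
I = -⅗ (I = ⅖ - (0 - 1*(-5))/5 = ⅖ - (0 + 5)/5 = ⅖ - ⅕*5 = ⅖ - 1 = -⅗ ≈ -0.60000)
x = 0 (x = 0*(-4 - ⅗) = 0*(-23/5) = 0)
o(g) = g²
((117 + o(-8))*(166 + x) - 219) - 50 = ((117 + (-8)²)*(166 + 0) - 219) - 50 = ((117 + 64)*166 - 219) - 50 = (181*166 - 219) - 50 = (30046 - 219) - 50 = 29827 - 50 = 29777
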